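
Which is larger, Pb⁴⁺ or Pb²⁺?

Pb²⁺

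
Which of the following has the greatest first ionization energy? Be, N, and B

N

Be is in period 2, group 2; B is in period 2, group 13; N is in period 2, group 15.
Removing the outermost electron gets harder across a period and easier down a group.
All lie in period 2; the across-period trend (first ionization energy increases left to right) applies, with the exception below.
Note the exception: Be has a higher first ionization energy than B, contrary to the simple trend — removing B's lone 2p electron is easier than breaking Be's filled 2s².
Approximate values (kJ/mol): Be 900, B 801, N 1402.
The greatest first ionization energy among these belongs to N.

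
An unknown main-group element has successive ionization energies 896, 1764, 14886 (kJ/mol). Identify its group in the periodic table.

Group 2

Look for the largest jump between consecutive ionization energies: IE3/IE2 ≈ 8.4, far larger than any earlier ratio.
That jump marks the point where a core electron is being removed. So the atom has 2 valence electrons.
A main-group element with 2 valence electrons is in group 2.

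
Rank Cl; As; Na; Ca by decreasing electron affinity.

Cl > As > Na > Ca

Na is in period 3, group 1; Cl is in period 3, group 17; Ca is in period 4, group 2; As is in period 4, group 15.
Atoms with high Z_eff and room in the valence shell (especially the halogens) have the most exothermic electron affinities.
Here both period and group differ, so the two effects have to be weighed against each other.
Na > Ca: the two effects oppose for this pair; the down-group effect wins (53 vs 2 kJ/mol).
As > Na: the two effects oppose for this pair; the across-period effect wins (78 vs 53 kJ/mol).
Cl > As: both effects reinforce here, so Cl is clearly the higher of the two.
Approximate values (kJ/mol): Na 53, Cl 349, Ca 2, As 78.
So from highest to lowest: Cl > As > Na > Ca.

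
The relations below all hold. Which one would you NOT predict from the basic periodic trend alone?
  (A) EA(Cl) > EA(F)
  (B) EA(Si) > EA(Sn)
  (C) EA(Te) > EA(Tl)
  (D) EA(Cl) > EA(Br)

(A)

The general trend: electron affinity increases across a period and decreases down a group.
(A) Cl (period 3, group 17) vs F (period 2, group 17): the stated order contradicts the simple trend.
(B) Si (period 3, group 14) vs Sn (period 5, group 14): the stated order agrees with the simple trend.
(C) Te (period 5, group 16) vs Tl (period 6, group 13): the stated order agrees with the simple trend.
(D) Cl (period 3, group 17) vs Br (period 4, group 17): the stated order agrees with the simple trend.
The exception is (A): F's small 2p subshell makes the incoming electron feel strong e⁻–e⁻ repulsion, so Cl actually releases more energy on gaining an electron.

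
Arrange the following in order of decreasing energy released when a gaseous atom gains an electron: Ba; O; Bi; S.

S, O, Bi, Ba

O is in period 2, group 16; S is in period 3, group 16; Ba is in period 6, group 2; Bi is in period 6, group 15.
EA tends to increase across a period and decrease down a group, though the pattern is less regular than for IE or radius.
These span different periods and groups, so the two trends combine.
Bi > Ba: Bi lies to the right of Ba in period 6, so the across-period effect alone puts Bi higher.
O > Bi: relative to Bi, both the across-period and down-group shifts push O's electron affinity up.
S > O: this pair runs against the simple trend — see the exception note.
Note the exception: S has a higher electron affinity than O, contrary to the simple trend — the compact 2p subshell of O repels the added electron more than S's larger 3p does.
Tabulated electron affinity (kJ/mol): O 141, S 200, Ba 14, Bi 91.
So from highest to lowest: S > O > Bi > Ba.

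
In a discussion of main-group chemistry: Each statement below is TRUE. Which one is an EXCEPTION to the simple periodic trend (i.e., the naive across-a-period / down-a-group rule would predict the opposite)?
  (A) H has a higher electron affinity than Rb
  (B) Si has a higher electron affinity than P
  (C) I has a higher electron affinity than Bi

(B)

The general trend: electron affinity increases across a period and decreases down a group.
(A) H (period 1, group 1) vs Rb (period 5, group 1): the stated order agrees with the simple trend.
(B) Si (period 3, group 14) vs P (period 3, group 15): the stated order contradicts the simple trend.
(C) I (period 5, group 17) vs Bi (period 6, group 15): the stated order agrees with the simple trend.
The exception is (B): adding an electron to P's half-filled 3p³ is unfavourable, so Si (3p²) has the more exothermic EA.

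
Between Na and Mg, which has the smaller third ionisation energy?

Na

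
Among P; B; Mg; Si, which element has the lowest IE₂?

Mg

The second ionization energy removes an electron from the +1 ion. For each element: P⁺ still has 4 valence electrons; B⁺ still has 2 valence electrons; Mg⁺ still has 1 valence electron; Si⁺ still has 3 valence electrons.
All are still removing valence electrons, so compare the +1 ions as you would atoms: IE_2 generally rises across a period (higher Z_eff) and falls down a group (larger shell), subject to the usual subshell exceptions.
Valence configurations: P⁺ [Ne]3s²3p², B⁺ [He]2s², Mg⁺ [Ne]3s¹, Si⁺ [Ne]3s²3p¹.
The numbers (kJ/mol): P 1907, B 2427, Mg 1451, Si 1577.
Putting it together, IE_2: Mg < Si < P < B.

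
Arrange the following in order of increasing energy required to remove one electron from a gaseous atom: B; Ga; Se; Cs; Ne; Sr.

Cs < Sr < Ga < B < Se < Ne

B is in period 2, group 13; Ne is in period 2, group 18; Ga is in period 4, group 13; Se is in period 4, group 16; Sr is in period 5, group 2; Cs is in period 6, group 1.
Removing the outermost electron gets harder across a period and easier down a group.
These span different periods and groups, so the two trends combine.
Sr > Cs: both effects reinforce here, so Sr is clearly the higher of the two.
Ga > Sr: both effects reinforce here, so Ga is clearly the higher of the two.
B > Ga: they share group 13; the group trend gives B the larger value.
Se > B: the two effects oppose for this pair; the across-period effect wins (941 vs 801 kJ/mol).
Ne > Se: both effects reinforce here, so Ne is clearly the higher of the two.
Approximate values (kJ/mol): B 801, Ne 2081, Ga 579, Se 941, Sr 550, Cs 376.
So from lowest to highest: Cs < Sr < Ga < B < Se < Ne.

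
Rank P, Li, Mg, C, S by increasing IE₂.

Mg, P, S, C, Li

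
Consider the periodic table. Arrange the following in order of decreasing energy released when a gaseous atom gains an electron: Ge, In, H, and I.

H is in period 1, group 1; Ge is in period 4, group 14; In is in period 5, group 13; I is in period 5, group 17.
Electron affinity generally becomes more exothermic across a period toward the halogens and less exothermic down a group.
Neither a single period nor a single group — weigh both effects.
H > In: period and group pull opposite ways; the down-group shift dominates (73 vs 29 kJ/mol).
Ge > H: the two effects oppose for this pair; the across-period effect wins (119 vs 73 kJ/mol).
I > Ge: period and group pull opposite ways; the across-period shift dominates (295 vs 119 kJ/mol).
Approximate values (kJ/mol): H 73, Ge 119, In 29, I 295.
So from highest to lowest: I > Ge > H > In.

I > Ge > H > In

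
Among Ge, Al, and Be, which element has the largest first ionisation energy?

Be

Be is in period 2, group 2; Al is in period 3, group 13; Ge is in period 4, group 14.
Across a period the outer electron is held more tightly (higher IE₁); down a group it sits in a higher shell, more shielded, and comes off more easily.
A diagonal step moves right (one effect) and down (the opposite effect) at once.
Ge > Al: period and group pull opposite ways; the across-period shift dominates (762 vs 578 kJ/mol).
Be > Ge: period and group pull opposite ways; the down-group shift dominates (900 vs 762 kJ/mol).
Approximate values (kJ/mol): Be 900, Al 578, Ge 762.
The largest first ionisation energy among these belongs to Be.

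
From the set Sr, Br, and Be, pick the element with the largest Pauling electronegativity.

Be is in period 2, group 2; Br is in period 4, group 17; Sr is in period 5, group 2.
Electronegativity increases across a period and decreases down a group, tracking effective nuclear charge and atomic size.
Neither a single period nor a single group — weigh both effects.
Be > Sr: they share group 2; the group trend gives Be the larger value.
Br > Be: the two effects oppose for this pair; the across-period effect wins (2.96 vs 1.57).
Tabulated electronegativity (Pauling): Be 1.57, Br 2.96, Sr 0.95.
The largest Pauling electronegativity among these belongs to Br.

Br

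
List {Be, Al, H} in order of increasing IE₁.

IE₁ increases left→right with effective nuclear charge and decreases top→bottom as the valence shell moves farther out.
A diagonal step moves right (one effect) and down (the opposite effect) at once.
Be > Al: the two effects oppose for this pair; the down-group effect wins (900 vs 578 kJ/mol).
H > Be: period and group pull opposite ways; the down-group shift dominates (1312 vs 900 kJ/mol).
For reference (kJ/mol): H 1312, Be 900, Al 578.
So from lowest to highest: Al < Be < H.

Al < Be < H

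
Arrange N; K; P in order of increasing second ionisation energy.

IE_2 is the cost of taking one more electron from the +1 cation: N⁺ still has 4 valence electrons; K⁺ is the bare [Ar] core; P⁺ still has 4 valence electrons.
Core electrons are held far more tightly than valence electrons, so K tops the IE_2 order.
Valence configurations: N⁺ [He]2s²2p², P⁺ [Ne]3s²3p².
Approximate IE_2 values (kJ/mol): N 2856, K 3052, P 1907.
Putting it together, IE_2: P < N < K.

P < N < K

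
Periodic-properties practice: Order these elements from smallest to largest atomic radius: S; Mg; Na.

S < Mg < Na

Moving right in a period, electrons are added to the same shell under a stronger nuclear pull, so atoms get smaller; moving down, a new shell is opened and atoms get larger.
All lie in period 3, so atomic radius increases right to left.
So from smallest to largest: S < Mg < Na.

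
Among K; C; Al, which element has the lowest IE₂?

Al

Consider each +1 ion: K⁺ is the bare [Ar] core; C⁺ still has 3 valence electrons; Al⁺ still has 2 valence electrons.
Core electrons are held far more tightly than valence electrons, so K tops the IE_2 order.
Valence configurations: C⁺ [He]2s²2p¹, Al⁺ [Ne]3s².
Approximate IE_2 values (kJ/mol): K 3052, C 2353, Al 1817.
Overall IE_2 order: Al < C < K.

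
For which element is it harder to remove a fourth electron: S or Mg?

Mg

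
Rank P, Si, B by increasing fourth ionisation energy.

Si < P < B

IE_4 is the cost of taking one more electron from the +3 cation: P³⁺ still has 2 valence electrons; Si³⁺ still has 1 valence electron; B³⁺ is the bare [He] core.
Breaking into a closed-shell core is much more expensive than removing a leftover valence electron — B has the largest IE_4 here.
Valence configurations: P³⁺ [Ne]3s², Si³⁺ [Ne]3s¹.
Tabulated IE_4 (kJ/mol): P 4964, Si 4356, B 25026.
Putting it together, IE_4: Si < P < B.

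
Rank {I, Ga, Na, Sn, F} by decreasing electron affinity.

F is in period 2, group 17; Na is in period 3, group 1; Ga is in period 4, group 13; Sn is in period 5, group 14; I is in period 5, group 17.
Adding an electron releases more energy for atoms nearer the top right (short of the noble gases).
Here both period and group differ, so the two effects have to be weighed against each other.
Na > Ga: period and group pull opposite ways; the down-group shift dominates (53 vs 29 kJ/mol).
Sn > Na: period and group pull opposite ways; the across-period shift dominates (107 vs 53 kJ/mol).
I > Sn: I lies to the right of Sn in period 5, so the across-period effect alone puts I higher.
F > I: F sits above I in group 17, so the down-group effect alone puts F higher.
Approximate values (kJ/mol): F 328, Na 53, Ga 29, Sn 107, I 295.
So from highest to lowest: F > I > Sn > Na > Ga.

F > I > Sn > Na > Ga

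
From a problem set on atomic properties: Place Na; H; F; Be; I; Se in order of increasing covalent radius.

H < F < Be < Se < I < Na

H is in period 1, group 1; Be is in period 2, group 2; F is in period 2, group 17; Na is in period 3, group 1; Se is in period 4, group 16; I is in period 5, group 17.
Atomic radius shrinks across a period as nuclear charge pulls the same shell inward, and grows down a group as new shells are added.
Neither a single period nor a single group — weigh both effects.
F > H: period and group pull opposite ways; the down-group shift dominates (64 vs 32 pm).
Be > F: Be lies to the left of F in period 2, so the across-period effect alone puts Be larger.
Se > Be: the two effects oppose for this pair; the down-group effect wins (116 vs 102 pm).
I > Se: period and group pull opposite ways; the down-group shift dominates (133 vs 116 pm).
Na > I: the two effects oppose for this pair; the across-period effect wins (155 vs 133 pm).
Tabulated atomic radius (pm): H 32, Be 102, F 64, Na 155, Se 116, I 133.
So from smallest to largest: H < F < Be < Se < I < Na.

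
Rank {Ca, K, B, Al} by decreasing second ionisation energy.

K > B > Al > Ca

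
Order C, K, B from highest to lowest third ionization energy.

C > K > B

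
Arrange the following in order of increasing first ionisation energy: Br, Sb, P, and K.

K < Sb < P < Br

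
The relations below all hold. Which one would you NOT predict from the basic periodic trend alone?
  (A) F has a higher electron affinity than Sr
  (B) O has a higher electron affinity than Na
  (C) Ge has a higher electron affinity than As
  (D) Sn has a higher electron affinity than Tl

The general trend: electron affinity increases across a period and decreases down a group.
(A) F (period 2, group 17) vs Sr (period 5, group 2): the stated order agrees with the simple trend.
(B) O (period 2, group 16) vs Na (period 3, group 1): the stated order agrees with the simple trend.
(C) Ge (period 4, group 14) vs As (period 4, group 15): the stated order contradicts the simple trend.
(D) Sn (period 5, group 14) vs Tl (period 6, group 13): the stated order agrees with the simple trend.
The exception is (C): adding an electron to As's half-filled 4p³ is unfavourable, so Ge (4p²) has the more exothermic EA.

(C)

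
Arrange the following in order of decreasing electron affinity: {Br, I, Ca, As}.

Br, I, As, Ca

Ca is in period 4, group 2; As is in period 4, group 15; Br is in period 4, group 17; I is in period 5, group 17.
EA tends to increase across a period and decrease down a group, though the pattern is less regular than for IE or radius.
Here both period and group differ, so the two effects have to be weighed against each other.
As > Ca: As lies to the right of Ca in period 4, so the across-period effect alone puts As higher.
I > As: period and group pull opposite ways; the across-period shift dominates (295 vs 78 kJ/mol).
Br > I: Br sits above I in group 17, so the down-group effect alone puts Br higher.
Approximate values (kJ/mol): Ca 2, As 78, Br 325, I 295.
So from highest to lowest: Br > I > As > Ca.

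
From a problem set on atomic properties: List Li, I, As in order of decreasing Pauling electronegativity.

I, As, Li

Smaller atoms with higher effective nuclear charge are more electronegative.
Here both period and group differ, so the two effects have to be weighed against each other.
As > Li: period and group pull opposite ways; the across-period shift dominates (2.18 vs 0.98).
I > As: the two effects oppose for this pair; the across-period effect wins (2.66 vs 2.18).
Approximate values (Pauling): Li 0.98, As 2.18, I 2.66.
So from highest to lowest: I > As > Li.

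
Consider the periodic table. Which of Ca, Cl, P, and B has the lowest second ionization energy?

Ca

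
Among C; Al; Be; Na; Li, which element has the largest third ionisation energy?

After 2 electrons have been removed, what remains? C²⁺ still has 2 valence electrons; Al²⁺ still has 1 valence electron; Be²⁺ is the bare [He] core; Na²⁺ is already 1 electron into the core; Li²⁺ is already 1 electron into the core.
Core electrons are held far more tightly than valence electrons, so Na, Li and Be top the IE_3 order.
Valence configurations: C²⁺ [He]2s², Al²⁺ [Ne]3s¹.
The numbers (kJ/mol): C 4620, Al 2745, Be 14849, Na 6910, Li 11815.
Hence IE_3: Al < C < Na < Li < Be.

Be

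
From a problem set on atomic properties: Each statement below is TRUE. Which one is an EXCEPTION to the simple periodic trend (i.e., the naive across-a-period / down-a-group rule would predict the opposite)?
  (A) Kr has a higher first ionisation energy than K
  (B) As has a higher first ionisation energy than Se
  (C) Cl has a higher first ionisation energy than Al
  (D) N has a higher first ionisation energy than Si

The general trend: first ionisation energy increases across a period and decreases down a group.
(A) Kr (period 4, group 18) vs K (period 4, group 1): the stated order agrees with the simple trend.
(B) As (period 4, group 15) vs Se (period 4, group 16): the stated order contradicts the simple trend.
(C) Cl (period 3, group 17) vs Al (period 3, group 13): the stated order agrees with the simple trend.
(D) N (period 2, group 15) vs Si (period 3, group 14): the stated order agrees with the simple trend.
The exception is (B): Se (4p⁴) ionizes more easily than half-filled As (4p³).

(B)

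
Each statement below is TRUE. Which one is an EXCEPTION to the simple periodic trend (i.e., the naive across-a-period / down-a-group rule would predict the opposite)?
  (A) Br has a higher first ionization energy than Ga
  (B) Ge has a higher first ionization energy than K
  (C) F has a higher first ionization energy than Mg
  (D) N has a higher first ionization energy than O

(D)

The general trend: first ionization energy increases across a period and decreases down a group.
(A) Br (period 4, group 17) vs Ga (period 4, group 13): the stated order agrees with the simple trend.
(B) Ge (period 4, group 14) vs K (period 4, group 1): the stated order agrees with the simple trend.
(C) F (period 2, group 17) vs Mg (period 3, group 2): the stated order agrees with the simple trend.
(D) N (period 2, group 15) vs O (period 2, group 16): the stated order contradicts the simple trend.
The exception is (D): pairing an electron in O's 2p⁴ costs repulsion energy, so O ionizes more easily than half-filled N (2p³).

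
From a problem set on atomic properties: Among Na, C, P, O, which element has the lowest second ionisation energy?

P

Consider each +1 ion: Na⁺ is the bare [Ne] core; C⁺ still has 3 valence electrons; P⁺ still has 4 valence electrons; O⁺ still has 5 valence electrons.
Pulling an electron out of a noble-gas core costs far more than removing a remaining valence electron, so Na sits at the high end of IE_2.
Valence configurations: C⁺ [He]2s²2p¹, P⁺ [Ne]3s²3p², O⁺ [He]2s²2p³.
Approximate IE_2 values (kJ/mol): Na 4562, C 2353, P 1907, O 3388.
So the second ionization energies run P < C < O < Na.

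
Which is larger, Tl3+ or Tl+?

Tl+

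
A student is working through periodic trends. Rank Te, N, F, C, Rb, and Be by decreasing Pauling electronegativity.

Atoms toward the upper right of the periodic table pull bonding electrons most strongly.
Here both period and group differ, so the two effects have to be weighed against each other.
Be > Rb: both effects reinforce here, so Be is clearly the higher of the two.
Te > Be: period and group pull opposite ways; the across-period shift dominates (2.10 vs 1.57).
C > Te: the two effects oppose for this pair; the down-group effect wins (2.55 vs 2.10).
N > C: both are in period 2; the period trend gives N the larger value.
F > N: F lies to the right of N in period 2, so the across-period effect alone puts F higher.
For reference (Pauling): Be 1.57, C 2.55, N 3.04, F 3.98, Rb 0.82, Te 2.10.
So from highest to lowest: F > N > C > Te > Be > Rb.

F, N, C, Te, Be, Rb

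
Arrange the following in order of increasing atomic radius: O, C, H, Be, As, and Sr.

H is in period 1, group 1; Be is in period 2, group 2; C is in period 2, group 14; O is in period 2, group 16; As is in period 4, group 15; Sr is in period 5, group 2.
Radius decreases left→right (rising Z_eff, same n) and increases top→bottom (higher n).
Neither a single period nor a single group — weigh both effects.
O > H: the two effects oppose for this pair; the down-group effect wins (63 vs 32 pm).
C > O: C lies to the left of O in period 2, so the across-period effect alone puts C larger.
Be > C: Be lies to the left of C in period 2, so the across-period effect alone puts Be larger.
As > Be: the two effects oppose for this pair; the down-group effect wins (121 vs 102 pm).
Sr > As: both effects reinforce here, so Sr is clearly the larger of the two.
Tabulated atomic radius (pm): H 32, Be 102, C 75, O 63, As 121, Sr 185.
So from smallest to largest: H < O < C < Be < As < Sr.

H, O, C, Be, As, Sr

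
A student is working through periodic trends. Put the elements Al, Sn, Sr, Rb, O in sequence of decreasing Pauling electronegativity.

O, Sn, Al, Sr, Rb

Smaller atoms with higher effective nuclear charge are more electronegative.
Neither a single period nor a single group — weigh both effects.
Sr > Rb: both are in period 5; the period trend gives Sr the larger value.
Al > Sr: both effects reinforce here, so Al is clearly the higher of the two.
Sn > Al: the two effects oppose for this pair; the across-period effect wins (1.96 vs 1.61).
O > Sn: both effects reinforce here, so O is clearly the higher of the two.
Approximate values (Pauling): O 3.44, Al 1.61, Rb 0.82, Sr 0.95, Sn 1.96.
So from highest to lowest: O > Sn > Al > Sr > Rb.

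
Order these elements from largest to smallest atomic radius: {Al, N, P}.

N is in period 2, group 15; Al is in period 3, group 13; P is in period 3, group 15.
Atomic radius shrinks across a period as nuclear charge pulls the same shell inward, and grows down a group as new shells are added.
Here both period and group differ, so the two effects have to be weighed against each other.
P > N: P sits below N in group 15, so the down-group effect alone puts P larger.
Al > P: Al lies to the left of P in period 3, so the across-period effect alone puts Al larger.
Approximate values (pm): N 71, Al 126, P 111.
So from largest to smallest: Al > P > N.

Al > P > N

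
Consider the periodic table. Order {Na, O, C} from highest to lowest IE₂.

Na > O > C

The second ionization energy removes an electron from the +1 ion. For each element: Na⁺ is the bare [Ne] core; O⁺ still has 5 valence electrons; C⁺ still has 3 valence electrons.
Core electrons are held far more tightly than valence electrons, so Na tops the IE_2 order.
Valence configurations: O⁺ [He]2s²2p³, C⁺ [He]2s²2p¹.
Approximate IE_2 values (kJ/mol): Na 4562, O 3388, C 2353.
Overall IE_2 order: C < O < Na.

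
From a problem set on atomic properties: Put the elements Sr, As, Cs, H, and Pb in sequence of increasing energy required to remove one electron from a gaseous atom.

H is in period 1, group 1; As is in period 4, group 15; Sr is in period 5, group 2; Cs is in period 6, group 1; Pb is in period 6, group 14.
IE₁ increases left→right with effective nuclear charge and decreases top→bottom as the valence shell moves farther out.
These span different periods and groups, so the two trends combine.
Sr > Cs: both effects reinforce here, so Sr is clearly the higher of the two.
Pb > Sr: period and group pull opposite ways; the across-period shift dominates (716 vs 550 kJ/mol).
As > Pb: relative to Pb, both the across-period and down-group shifts push As's first ionization energy up.
H > As: the two effects oppose for this pair; the down-group effect wins (1312 vs 947 kJ/mol).
Tabulated first ionization energy (kJ/mol): H 1312, As 947, Sr 550, Cs 376, Pb 716.
So from lowest to highest: Cs < Sr < Pb < As < H.

Cs, Sr, Pb, As, H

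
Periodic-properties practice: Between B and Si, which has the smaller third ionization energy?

The third ionization energy removes an electron from the +2 ion. For each element: B²⁺ still has 1 valence electron; Si²⁺ still has 2 valence electrons.
All are still removing valence electrons, so compare the +2 ions as you would atoms: IE_3 generally rises across a period (higher Z_eff) and falls down a group (larger shell), subject to the usual subshell exceptions.
Valence configurations: B²⁺ [He]2s¹, Si²⁺ [Ne]3s².
Approximate IE_3 values (kJ/mol): B 3660, Si 3232.
Hence IE_3: Si < B.

Si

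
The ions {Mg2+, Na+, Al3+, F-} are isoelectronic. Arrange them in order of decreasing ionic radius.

F- > Na+ > Mg2+ > Al3+

All of these have 10 electrons, so size is governed by nuclear charge alone: the more protons, the stronger the pull on the same electron cloud, and the smaller the ion.
Nuclear charges: Al3+ (Z=13), Mg2+ (Z=12), Na+ (Z=11), F- (Z=9).
Largest to smallest: F- > Na+ > Mg2+ > Al3+.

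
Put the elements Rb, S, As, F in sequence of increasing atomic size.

F is in period 2, group 17; S is in period 3, group 16; As is in period 4, group 15; Rb is in period 5, group 1.
Atomic radius shrinks across a period as nuclear charge pulls the same shell inward, and grows down a group as new shells are added.
Here both period and group differ, so the two effects have to be weighed against each other.
S > F: both effects reinforce here, so S is clearly the larger of the two.
As > S: relative to S, both the across-period and down-group shifts push As's atomic radius up.
Rb > As: both effects reinforce here, so Rb is clearly the larger of the two.
Approximate values (pm): F 64, S 103, As 121, Rb 210.
So from smallest to largest: F < S < As < Rb.

F < S < As < Rb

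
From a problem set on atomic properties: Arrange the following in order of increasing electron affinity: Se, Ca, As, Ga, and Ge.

Ca, Ga, As, Ge, Se

Ca is in period 4, group 2; Ga is in period 4, group 13; Ge is in period 4, group 14; As is in period 4, group 15; Se is in period 4, group 16.
Adding an electron releases more energy for atoms nearer the top right (short of the noble gases).
All lie in period 4; the across-period trend (electron affinity increases left to right) applies, with the exception below.
Note the exception: Ge has a higher electron affinity than As, contrary to the simple trend — adding an electron to As's half-filled 4p³ is unfavourable, so Ge (4p²) has the more exothermic EA.
For reference (kJ/mol): Ca 2, Ga 29, Ge 119, As 78, Se 195.
So from lowest to highest: Ca < Ga < As < Ge < Se.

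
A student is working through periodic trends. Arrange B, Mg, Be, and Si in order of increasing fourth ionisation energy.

IE_4 is the cost of taking one more electron from the +3 cation: B³⁺ is the bare [He] core; Mg³⁺ is already 1 electron into the core; Be³⁺ is already 1 electron into the core; Si³⁺ still has 1 valence electron.
Core electrons are held far more tightly than valence electrons, so Mg, Be and B top the IE_4 order.
Tabulated IE_4 (kJ/mol): B 25026, Mg 10543, Be 21007, Si 4356.
Hence IE_4: Si < Mg < Be < B.

Si < Mg < Be < B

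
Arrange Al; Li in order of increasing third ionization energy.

Al, Li

IE_3 is the cost of taking one more electron from the +2 cation: Al²⁺ still has 1 valence electron; Li²⁺ is already 1 electron into the core.
Pulling an electron out of a noble-gas core costs far more than removing a remaining valence electron, so Li sits at the high end of IE_3.
The numbers (kJ/mol): Al 2745, Li 11815.
Hence IE_3: Al < Li.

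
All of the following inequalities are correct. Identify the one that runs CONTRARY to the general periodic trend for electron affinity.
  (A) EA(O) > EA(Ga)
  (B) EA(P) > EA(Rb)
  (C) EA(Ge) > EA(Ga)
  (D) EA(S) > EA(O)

(D)

The general trend: electron affinity increases across a period and decreases down a group.
(A) O (period 2, group 16) vs Ga (period 4, group 13): the stated order agrees with the simple trend.
(B) P (period 3, group 15) vs Rb (period 5, group 1): the stated order agrees with the simple trend.
(C) Ge (period 4, group 14) vs Ga (period 4, group 13): the stated order agrees with the simple trend.
(D) S (period 3, group 16) vs O (period 2, group 16): the stated order contradicts the simple trend.
The exception is (D): the compact 2p subshell of O repels the added electron more than S's larger 3p does.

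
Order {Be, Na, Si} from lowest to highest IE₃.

IE_3 is the cost of taking one more electron from the +2 cation: Be²⁺ is the bare [He] core; Na²⁺ is already 1 electron into the core; Si²⁺ still has 2 valence electrons.
Core electrons are held far more tightly than valence electrons, so Na and Be top the IE_3 order.
Approximate IE_3 values (kJ/mol): Be 14849, Na 6910, Si 3232.
Hence IE_3: Si < Na < Be.

Si < Na < Be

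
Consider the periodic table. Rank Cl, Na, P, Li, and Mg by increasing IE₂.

Mg, P, Cl, Na, Li

The second ionization energy removes an electron from the +1 ion. For each element: Cl⁺ still has 6 valence electrons; Na⁺ is the bare [Ne] core; P⁺ still has 4 valence electrons; Li⁺ is the bare [He] core; Mg⁺ still has 1 valence electron.
Pulling an electron out of a noble-gas core costs far more than removing a remaining valence electron, so Na and Li sit at the high end of IE_2.
Valence configurations: Cl⁺ [Ne]3s²3p⁴, P⁺ [Ne]3s²3p², Mg⁺ [Ne]3s¹.
Approximate IE_2 values (kJ/mol): Cl 2298, Na 4562, P 1907, Li 7298, Mg 1451.
Putting it together, IE_2: Mg < P < Cl < Na < Li.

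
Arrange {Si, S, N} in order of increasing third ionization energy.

Si < S < N

The third ionization energy removes an electron from the +2 ion. For each element: Si²⁺ still has 2 valence electrons; S²⁺ still has 4 valence electrons; N²⁺ still has 3 valence electrons.
All are still removing valence electrons, so compare the +2 ions as you would atoms: IE_3 generally rises across a period (higher Z_eff) and falls down a group (larger shell), subject to the usual subshell exceptions.
Valence configurations: Si²⁺ [Ne]3s², S²⁺ [Ne]3s²3p², N²⁺ [He]2s²2p¹.
The numbers (kJ/mol): Si 3232, S 3357, N 4578.
So the third ionization energies run Si < S < N.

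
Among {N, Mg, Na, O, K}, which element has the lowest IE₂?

Consider each +1 ion: N⁺ still has 4 valence electrons; Mg⁺ still has 1 valence electron; Na⁺ is the bare [Ne] core; O⁺ still has 5 valence electrons; K⁺ is the bare [Ar] core.
Usually core removal costs more than valence removal, but here the competition is close: a tightly held n=2 valence electron can cost more to remove than an n=3 core electron, so the actual values have to decide it.
Valence configurations: N⁺ [He]2s²2p², Mg⁺ [Ne]3s¹, O⁺ [He]2s²2p³.
Approximate IE_2 values (kJ/mol): N 2856, Mg 1451, Na 4562, O 3388, K 3052.
Overall IE_2 order: Mg < N < K < O < Na.

Mg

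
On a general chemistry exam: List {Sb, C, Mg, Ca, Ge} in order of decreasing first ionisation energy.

C is in period 2, group 14; Mg is in period 3, group 2; Ca is in period 4, group 2; Ge is in period 4, group 14; Sb is in period 5, group 15.
First ionization energy rises across a period (greater Z_eff holds electrons more tightly) and falls down a group (valence electrons are farther from the nucleus).
These span different periods and groups, so the two trends combine.
Mg > Ca: they share group 2; the group trend gives Mg the larger value.
Ge > Mg: the two effects oppose for this pair; the across-period effect wins (762 vs 738 kJ/mol).
Sb > Ge: the two effects oppose for this pair; the across-period effect wins (831 vs 762 kJ/mol).
C > Sb: period and group pull opposite ways; the down-group shift dominates (1086 vs 831 kJ/mol).
Approximate values (kJ/mol): C 1086, Mg 738, Ca 590, Ge 762, Sb 831.
So from highest to lowest: C > Sb > Ge > Mg > Ca.

C, Sb, Ge, Mg, Ca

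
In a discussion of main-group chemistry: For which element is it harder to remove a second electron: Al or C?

Consider each +1 ion: Al⁺ still has 2 valence electrons; C⁺ still has 3 valence electrons.
All are still removing valence electrons, so compare the +1 ions as you would atoms: IE_2 generally rises across a period (higher Z_eff) and falls down a group (larger shell), subject to the usual subshell exceptions.
Valence configurations: Al⁺ [Ne]3s², C⁺ [He]2s²2p¹.
The numbers (kJ/mol): Al 1817, C 2353.
So the second ionization energies run Al < C.

C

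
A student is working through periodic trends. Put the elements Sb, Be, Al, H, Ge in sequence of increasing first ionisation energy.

Al, Ge, Sb, Be, H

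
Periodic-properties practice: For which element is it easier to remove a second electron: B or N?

B

IE_2 is the cost of taking one more electron from the +1 cation: B⁺ still has 2 valence electrons; N⁺ still has 4 valence electrons.
All are still removing valence electrons, so compare the +1 ions as you would atoms: IE_2 generally rises across a period (higher Z_eff) and falls down a group (larger shell), subject to the usual subshell exceptions.
Valence configurations: B⁺ [He]2s², N⁺ [He]2s²2p².
The numbers (kJ/mol): B 2427, N 2856.
So the second ionization energies run B < N.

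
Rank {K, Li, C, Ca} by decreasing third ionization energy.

The third ionization energy removes an electron from the +2 ion. For each element: K²⁺ is already 1 electron into the core; Li²⁺ is already 1 electron into the core; C²⁺ still has 2 valence electrons; Ca²⁺ is the bare [Ar] core.
Usually core removal costs more than valence removal, but here the competition is close: a tightly held n=2 valence electron can cost more to remove than an n=3 core electron, so the actual values have to decide it.
The numbers (kJ/mol): K 4420, Li 11815, C 4620, Ca 4912.
So the third ionization energies run K < C < Ca < Li.

Li, Ca, C, K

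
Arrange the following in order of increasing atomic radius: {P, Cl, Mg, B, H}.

H < B < Cl < P < Mg

Moving right in a period, electrons are added to the same shell under a stronger nuclear pull, so atoms get smaller; moving down, a new shell is opened and atoms get larger.
Here both period and group differ, so the two effects have to be weighed against each other.
B > H: the two effects oppose for this pair; the down-group effect wins (85 vs 32 pm).
Cl > B: period and group pull opposite ways; the down-group shift dominates (99 vs 85 pm).
P > Cl: P lies to the left of Cl in period 3, so the across-period effect alone puts P larger.
Mg > P: Mg lies to the left of P in period 3, so the across-period effect alone puts Mg larger.
For reference (pm): H 32, B 85, Mg 139, P 111, Cl 99.
So from smallest to largest: H < B < Cl < P < Mg.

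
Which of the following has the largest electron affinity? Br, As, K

K is in period 4, group 1; As is in period 4, group 15; Br is in period 4, group 17.
Atoms with high Z_eff and room in the valence shell (especially the halogens) have the most exothermic electron affinities.
All lie in period 4, so electron affinity increases left to right.
The largest electron affinity among these belongs to Br.

Br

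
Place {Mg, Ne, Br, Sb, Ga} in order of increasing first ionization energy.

IE₁ increases left→right with effective nuclear charge and decreases top→bottom as the valence shell moves farther out.
Neither a single period nor a single group — weigh both effects.
Mg > Ga: the two effects oppose for this pair; the down-group effect wins (738 vs 579 kJ/mol).
Sb > Mg: period and group pull opposite ways; the across-period shift dominates (831 vs 738 kJ/mol).
Br > Sb: both effects reinforce here, so Br is clearly the higher of the two.
Ne > Br: both effects reinforce here, so Ne is clearly the higher of the two.
Tabulated first ionization energy (kJ/mol): Ne 2081, Mg 738, Ga 579, Br 1140, Sb 831.
So from lowest to highest: Ga < Mg < Sb < Br < Ne.

Ga, Mg, Sb, Br, Ne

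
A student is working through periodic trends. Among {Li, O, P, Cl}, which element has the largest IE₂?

Li

After 1 electron has been removed, what remains? Li⁺ is the bare [He] core; O⁺ still has 5 valence electrons; P⁺ still has 4 valence electrons; Cl⁺ still has 6 valence electrons.
Pulling an electron out of a noble-gas core costs far more than removing a remaining valence electron, so Li sits at the high end of IE_2.
Valence configurations: O⁺ [He]2s²2p³, P⁺ [Ne]3s²3p², Cl⁺ [Ne]3s²3p⁴.
Approximate IE_2 values (kJ/mol): Li 7298, O 3388, P 1907, Cl 2298.
Overall IE_2 order: P < Cl < O < Li.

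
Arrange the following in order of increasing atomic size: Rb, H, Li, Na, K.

H < Li < Na < K < Rb

H is in period 1, group 1; Li is in period 2, group 1; Na is in period 3, group 1; K is in period 4, group 1; Rb is in period 5, group 1.
Moving right in a period, electrons are added to the same shell under a stronger nuclear pull, so atoms get smaller; moving down, a new shell is opened and atoms get larger.
All are in group 1, so atomic radius increases down the group.
So from smallest to largest: H < Li < Na < K < Rb.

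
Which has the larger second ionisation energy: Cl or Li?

Li

After 1 electron has been removed, what remains? Cl⁺ still has 6 valence electrons; Li⁺ is the bare [He] core.
Pulling an electron out of a noble-gas core costs far more than removing a remaining valence electron, so Li sits at the high end of IE_2.
The numbers (kJ/mol): Cl 2298, Li 7298.
Overall IE_2 order: Cl < Li.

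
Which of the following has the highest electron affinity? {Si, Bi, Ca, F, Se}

F is in period 2, group 17; Si is in period 3, group 14; Ca is in period 4, group 2; Se is in period 4, group 16; Bi is in period 6, group 15.
Adding an electron releases more energy for atoms nearer the top right (short of the noble gases).
Neither a single period nor a single group — weigh both effects.
Bi > Ca: period and group pull opposite ways; the across-period shift dominates (91 vs 2 kJ/mol).
Si > Bi: the two effects oppose for this pair; the down-group effect wins (134 vs 91 kJ/mol).
Se > Si: the two effects oppose for this pair; the across-period effect wins (195 vs 134 kJ/mol).
F > Se: relative to Se, both the across-period and down-group shifts push F's electron affinity up.
Approximate values (kJ/mol): F 328, Si 134, Ca 2, Se 195, Bi 91.
The highest electron affinity among these belongs to F.

F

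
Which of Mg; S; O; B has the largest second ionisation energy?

O

After 1 electron has been removed, what remains? Mg⁺ still has 1 valence electron; S⁺ still has 5 valence electrons; O⁺ still has 5 valence electrons; B⁺ still has 2 valence electrons.
All are still removing valence electrons, so compare the +1 ions as you would atoms: IE_2 generally rises across a period (higher Z_eff) and falls down a group (larger shell), subject to the usual subshell exceptions.
Valence configurations: Mg⁺ [Ne]3s¹, S⁺ [Ne]3s²3p³, O⁺ [He]2s²2p³, B⁺ [He]2s².
Approximate IE_2 values (kJ/mol): Mg 1451, S 2252, O 3388, B 2427.
Putting it together, IE_2: Mg < S < B < O.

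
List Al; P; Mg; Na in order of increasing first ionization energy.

Na < Al < Mg < P

Na is in period 3, group 1; Mg is in period 3, group 2; Al is in period 3, group 13; P is in period 3, group 15.
First ionization energy rises across a period (greater Z_eff holds electrons more tightly) and falls down a group (valence electrons are farther from the nucleus).
All lie in period 3; the across-period trend (first ionization energy increases left to right) applies, with the exception below.
Note the exception: Mg has a higher first ionization energy than Al, contrary to the simple trend — Al's single 3p electron is easier to remove than one from Mg's filled 3s².
Approximate values (kJ/mol): Na 496, Mg 738, Al 578, P 1012.
So from lowest to highest: Na < Al < Mg < P.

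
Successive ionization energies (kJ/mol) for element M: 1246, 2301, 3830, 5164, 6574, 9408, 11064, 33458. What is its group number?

Group 17

Look for the largest jump between consecutive ionization energies: IE8/IE7 ≈ 3.0, far larger than any earlier ratio.
That jump marks the point where a core electron is being removed. So the atom has 7 valence electrons.
A main-group element with 7 valence electrons is in group 17.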